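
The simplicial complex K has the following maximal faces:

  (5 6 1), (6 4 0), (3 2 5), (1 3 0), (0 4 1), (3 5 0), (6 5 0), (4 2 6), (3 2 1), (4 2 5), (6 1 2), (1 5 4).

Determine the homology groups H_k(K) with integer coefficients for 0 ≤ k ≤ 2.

Fix the vertex order 0 < 1 < 2 < 3 < 4 < 5 < 6 and write every simplex with vertices in increasing order. Then dim K = 2 and the simplices of K are:

  0-simplices (7): [0], [1], [2], [3], [4], [5], [6]
  1-simplices (18): [0,1], [0,3], [0,4], [0,5], [0,6], [1,2], [1,3], [1,4], [1,5], [1,6], [2,3], [2,4], [2,5], [2,6], [3,5], [4,5], [4,6], [5,6]
  2-simplices (12): [0,1,3], [0,1,4], [0,3,5], [0,4,6], [0,5,6], [1,2,3], [1,2,6], [1,4,5], [1,5,6], [2,3,5], [2,4,5], [2,4,6]

Hence C_0 ≅ Z^7, C_1 ≅ Z^18, C_2 ≅ Z^12.

The boundary map ∂_1: C_1 → C_0 maps an edge to its endpoints' difference, ∂[p,q] = q − p. For instance
  ∂[0,6] = [6] − [0].
The resulting 7×18 matrix has rank 6, and its Smith normal form has invariant factors (1,1,1,1,1,1).

Boundary ∂_2: C_2 → C_1 sends each 2-simplex [p,q,r] to [q,r] − [p,r] + [p,q]. For instance
  ∂[0,3,5] = [3,5] − [0,5] + [0,3],
  ∂[0,1,4] = [1,4] − [0,4] + [0,1].
The resulting 18×12 matrix has rank 12, and its Smith normal form has invariant factors (1,1,1,1,1,1,1,1,1,1,1,2).

Reading off H_k = ker ∂_k / im ∂_{k+1}:

  H_0: rank C_0 − rank ∂_1 = 7 − 6 = 1, and the invariant factors of ∂_1 are all 1, so H_0 = Z.
  H_1: rank ker ∂_1 − rank ∂_2 = (18 − 6) − 12 = 0, and ∂_2 has invariant factor 2 > 1, so H_1 = Z/2.
  H_2: rank ker ∂_2 − rank ∂_3 = (12 − 12) − 0 = 0, and there is no ∂_3, so H_2 = 0.

As a check, the Euler characteristic is 7 − 18 + 12 = 1, which agrees with 1 − 0 + 0 = 1.

H_0 ≅ Z,  H_1 ≅ Z/2,  H_2 = 0.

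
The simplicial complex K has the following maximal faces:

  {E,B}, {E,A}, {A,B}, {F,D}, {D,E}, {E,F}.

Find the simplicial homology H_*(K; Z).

Take the total order A < B < D < E < F on the vertex set. Then K (dimension 1) consists of the simplices:

  0-simplices (5): A, B, D, E, F
  1-simplices (6): AB, AE, BE, DE, DF, EF

so the chain groups are C_0 ≅ Z^5, C_1 ≅ Z^6.

Boundary ∂_1: C_1 → C_0 sends each edge [p,q] (with p < q) to q − p.
As a 5×6 matrix over Z this has rank 4, with invariant factors (1,1,1,1).

From H_k ≅ ker(∂_k) / im(∂_{k+1}) we obtain:

  H_0: rank C_0 − rank ∂_1 = 5 − 4 = 1, and the invariant factors of ∂_1 are all 1, so H_0 = Z.
  H_1: rank ker ∂_1 − rank ∂_2 = (6 − 4) − 0 = 2, and there is no ∂_2, so H_1 = Z^2.

H_0 = Z,  H_1 = Z^2.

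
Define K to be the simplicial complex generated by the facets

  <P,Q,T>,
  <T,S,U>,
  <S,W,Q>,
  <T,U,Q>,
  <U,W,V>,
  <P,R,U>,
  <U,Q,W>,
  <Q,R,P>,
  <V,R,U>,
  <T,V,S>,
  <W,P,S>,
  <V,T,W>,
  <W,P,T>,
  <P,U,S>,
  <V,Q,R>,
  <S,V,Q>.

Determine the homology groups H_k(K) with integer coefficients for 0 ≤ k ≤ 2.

H_0 ≅ Z,  H_1 ≅ Z^2,  H_2 ≅ Z.

We work with the vertex ordering P < Q < R < S < T < U < V < W. The simplices of K, each written with vertices in increasing order, are:

  0-simplices (8): P, Q, R, S, T, U, V, W
  1-simplices (24): PQ, PR, PS, PT, PU, PW, QR, QS, QT, QU, QV, QW, RU, RV, ST, SU, SV, SW, TU, TV, TW, UV, UW, VW
  2-simplices (16): PQR, PQT, PRU, PSU, PSW, PTW, QRV, QSV, QSW, QTU, QUW, RUV, STU, STV, TVW, UVW

so the chain groups are C_0 ≅ Z^8, C_1 ≅ Z^24, C_2 ≅ Z^16.

Boundary ∂_1: C_1 → C_0 sends each edge [p,q] (with p < q) to q − p. For instance
  ∂UV = V − U.
As a 8×24 matrix over Z this has rank 7, with invariant factors (1,1,1,1,1,1,1).

The boundary map ∂_2: C_2 → C_1 maps a triangle to the signed sum of its edges. For instance
  ∂STV = TV − SV + ST,
  ∂PSW = SW − PW + PS.
The resulting 24×16 matrix has rank 15, and its Smith normal form has invariant factors (1,1,1,1,1,1,1,1,1,1,1,1,1,1,1).

Reading off H_k = ker ∂_k / im ∂_{k+1}:

  H_0: rank C_0 − rank ∂_1 = 8 − 7 = 1, and the invariant factors of ∂_1 are all 1, so H_0 ≅ Z.
  H_1: rank ker ∂_1 − rank ∂_2 = (24 − 7) − 15 = 2, and the invariant factors of ∂_2 are all 1, so H_1 ≅ Z^2.
  H_2: rank ker ∂_2 − rank ∂_3 = (16 − 15) − 0 = 1, and there is no ∂_3, so H_2 ≅ Z.

(K is a triangulation of the torus T^2.)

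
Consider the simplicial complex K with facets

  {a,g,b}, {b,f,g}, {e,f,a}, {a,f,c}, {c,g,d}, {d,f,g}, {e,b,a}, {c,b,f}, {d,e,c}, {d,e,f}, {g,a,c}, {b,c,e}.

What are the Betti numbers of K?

Take the total order a < b < c < d < e < f < g on the vertex set. Then K (dimension 2) consists of the simplices:

  0-simplices (7): a, b, c, d, e, f, g
  1-simplices (18): ab, ac, ae, af, ag, bc, be, bf, bg, cd, ce, cf, cg, de, df, dg, ef, fg
  2-simplices (12): abe, abg, acf, acg, aef, bce, bcf, bfg, cde, cdg, def, dfg

Hence C_0 ≅ Z^7, C_1 ≅ Z^18, C_2 ≅ Z^12.

The boundary map ∂_1: C_1 → C_0 maps an edge to its endpoints' difference, ∂[p,q] = q − p. For instance
  ∂df = f − d.
This gives a 7×18 integer matrix of rank 6; reducing to Smith normal form yields diagonal entries (1,1,1,1,1,1).

The boundary map ∂_2: C_2 → C_1 sends each 2-simplex [p,q,r] to [q,r] − [p,r] + [p,q]. For instance
  ∂abe = be − ae + ab,
  ∂cde = de − ce + cd.
The resulting 18×12 matrix has rank 12, and its Smith normal form has invariant factors (1,1,1,1,1,1,1,1,1,1,1,2).

Reading off H_k = ker ∂_k / im ∂_{k+1}:

  H_0: rank C_0 − rank ∂_1 = 7 − 6 = 1, and the invariant factors of ∂_1 are all 1, so H_0 = Z.
  H_1: rank ker ∂_1 − rank ∂_2 = (18 − 6) − 12 = 0, and ∂_2 has invariant factor 2 > 1, so H_1 = Z_2.
  H_2: rank ker ∂_2 − rank ∂_3 = (12 − 12) − 0 = 0, and there is no ∂_3, so H_2 = 0.

Hence the Betti numbers are b_0 = 1, b_1 = 0, b_2 = 0.

b_0 = 1, b_1 = 0, b_2 = 0.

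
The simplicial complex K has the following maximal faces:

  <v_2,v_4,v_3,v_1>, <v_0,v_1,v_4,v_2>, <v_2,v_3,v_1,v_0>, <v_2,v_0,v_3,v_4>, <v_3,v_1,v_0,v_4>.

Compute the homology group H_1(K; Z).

K has 5 vertices, 10 edges, 10 triangles, 5 3-simplices.
rank ∂_1 = 4, rank ∂_2 = 6 ⇒ b_1 = 10 − 4 − 6 = 0; all invariant factors of ∂_2 are 1 so no torsion. So H_1 ≅ 0.

H_1 = 0.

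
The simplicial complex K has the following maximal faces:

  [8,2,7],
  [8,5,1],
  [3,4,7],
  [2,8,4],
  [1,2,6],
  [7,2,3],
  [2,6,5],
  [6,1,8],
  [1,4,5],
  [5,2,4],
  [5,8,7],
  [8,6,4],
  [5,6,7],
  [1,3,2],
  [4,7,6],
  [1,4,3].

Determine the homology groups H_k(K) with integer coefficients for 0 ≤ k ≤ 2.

K has 8 vertices, 24 edges, 16 triangles.
rank ∂_0 = 0, rank ∂_1 = 7 ⇒ b_0 = 8 − 0 − 7 = 1; all invariant factors of ∂_1 are 1 so no torsion. So H_0 = Z.
rank ∂_1 = 7, rank ∂_2 = 15 ⇒ b_1 = 24 − 7 − 15 = 2; all invariant factors of ∂_2 are 1 so no torsion. So H_1 = Z^2.
rank ∂_2 = 15, rank ∂_3 = 0 ⇒ b_2 = 16 − 15 − 0 = 1. So H_2 = Z.

H_0 = Z,  H_1 = Z^2,  H_2 = Z.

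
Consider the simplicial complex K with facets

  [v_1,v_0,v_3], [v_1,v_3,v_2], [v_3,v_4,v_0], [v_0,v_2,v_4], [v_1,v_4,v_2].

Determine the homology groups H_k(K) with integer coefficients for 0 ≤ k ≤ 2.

K has 5 vertices, 10 edges, 5 triangles.
rank ∂_0 = 0, rank ∂_1 = 4 ⇒ b_0 = 5 − 0 − 4 = 1; all invariant factors of ∂_1 are 1 so no torsion. So H_0 = Z.
rank ∂_1 = 4, rank ∂_2 = 5 ⇒ b_1 = 10 − 4 − 5 = 1; all invariant factors of ∂_2 are 1 so no torsion. So H_1 = Z.
rank ∂_2 = 5, rank ∂_3 = 0 ⇒ b_2 = 5 − 5 − 0 = 0. So H_2 = 0.

H_0 ≅ Z,  H_1 ≅ Z,  H_2 = 0.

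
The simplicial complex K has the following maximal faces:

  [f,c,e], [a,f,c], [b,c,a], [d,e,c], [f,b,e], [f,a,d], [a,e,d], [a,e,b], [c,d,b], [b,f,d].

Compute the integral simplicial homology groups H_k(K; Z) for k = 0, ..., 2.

H_0 ≅ Z,  H_1 ≅ Z/2,  H_2 = 0.

Fix the vertex order a < b < c < d < e < f and write every simplex with vertices in increasing order. Then dim K = 2 and the simplices of K are:

  0-simplices (6): a, b, c, d, e, f
  1-simplices (15): ab, ac, ad, ae, af, bc, bd, be, bf, cd, ce, cf, de, df, ef
  2-simplices (10): abc, abe, acf, ade, adf, bcd, bdf, bef, cde, cef

giving chain groups C_0 ≅ Z^6, C_1 ≅ Z^15, C_2 ≅ Z^10.

∂_1: C_1 → C_0 is given by ∂[p,q] = [q] − [p]. For instance
  ∂bf = f − b.
The 6×15 boundary matrix has rank 5 and Smith normal form diag(1,1,1,1,1).

Boundary ∂_2: C_2 → C_1 maps a triangle to the signed sum of its edges. For instance
  ∂bdf = df − bf + bd,
  ∂abe = be − ae + ab.
This gives a 15×10 integer matrix of rank 10; reducing to Smith normal form yields diagonal entries (1,1,1,1,1,1,1,1,1,2).

Reading off H_k = ker ∂_k / im ∂_{k+1}:

  H_0: rank C_0 − rank ∂_1 = 6 − 5 = 1, and the invariant factors of ∂_1 are all 1, so H_0 = Z.
  H_1: rank ker ∂_1 − rank ∂_2 = (15 − 5) − 10 = 0, and ∂_2 has invariant factor 2 > 1, so H_1 = Z/2.
  H_2: rank ker ∂_2 − rank ∂_3 = (10 − 10) − 0 = 0, and there is no ∂_3, so H_2 = 0.

(K is a triangulation of the real projective plane RP^2.)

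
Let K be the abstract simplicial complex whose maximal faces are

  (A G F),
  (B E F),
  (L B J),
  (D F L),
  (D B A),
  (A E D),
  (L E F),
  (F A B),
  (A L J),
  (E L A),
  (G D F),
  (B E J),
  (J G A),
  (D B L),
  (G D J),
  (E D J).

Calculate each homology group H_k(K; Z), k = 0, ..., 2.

Order the vertices as A < B < D < E < F < G < J < L. Listing each simplex with vertices in this order, K has dimension 2 with simplices:

  0-simplices (8): A, B, D, E, F, G, J, L
  1-simplices (24): AB, AD, AE, AF, AG, AJ, AL, BD, BE, BF, BJ, BL, DE, DF, DG, DJ, DL, EF, EJ, EL, FG, FL, GJ, JL
  2-simplices (16): ABD, ABF, ADE, AEL, AFG, AGJ, AJL, BDL, BEF, BEJ, BJL, DEJ, DFG, DFL, DGJ, EFL

giving chain groups C_0 ≅ Z^8, C_1 ≅ Z^24, C_2 ≅ Z^16.

The boundary map ∂_1: C_1 → C_0 is given by ∂[p,q] = [q] − [p]. For instance
  ∂AD = D − A.
This gives a 8×24 integer matrix of rank 7; reducing to Smith normal form yields diagonal entries (1,1,1,1,1,1,1).

∂_2: C_2 → C_1 acts by ∂[p,q,r] = [q,r] − [p,r] + [p,q]. For instance
  ∂ABF = BF − AF + AB,
  ∂BDL = DL − BL + BD.
This gives a 24×16 integer matrix of rank 15; reducing to Smith normal form yields diagonal entries (1,1,1,1,1,1,1,1,1,1,1,1,1,1,1).

Computing H_k = (kernel of ∂_k) / (image of ∂_{k+1}):

  H_0: rank C_0 − rank ∂_1 = 8 − 7 = 1, and the invariant factors of ∂_1 are all 1, so H_0 ≅ Z.
  H_1: rank ker ∂_1 − rank ∂_2 = (24 − 7) − 15 = 2, and the invariant factors of ∂_2 are all 1, so H_1 ≅ Z^2.
  H_2: rank ker ∂_2 − rank ∂_3 = (16 − 15) − 0 = 1, and there is no ∂_3, so H_2 ≅ Z.

(K is a triangulation of the torus T^2.)

H_0 = Z,  H_1 = Z^2,  H_2 = Z.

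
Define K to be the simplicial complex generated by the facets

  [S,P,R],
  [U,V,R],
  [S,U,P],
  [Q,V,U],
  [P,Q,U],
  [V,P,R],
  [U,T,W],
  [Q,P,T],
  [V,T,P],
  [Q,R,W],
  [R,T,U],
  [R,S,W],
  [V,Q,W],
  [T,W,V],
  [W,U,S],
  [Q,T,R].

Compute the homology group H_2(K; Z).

Order the vertices as P < Q < R < S < T < U < V < W. Listing each simplex with vertices in this order, K has dimension 2 with simplices:

  0-simplices (8): P, Q, R, S, T, U, V, W
  1-simplices (24): PQ, PR, PS, PT, PU, PV, QR, QT, QU, QV, QW, RS, RT, RU, RV, RW, SU, SW, TU, TV, TW, UV, UW, VW
  2-simplices (16): PQT, PQU, PRS, PRV, PSU, PTV, QRT, QRW, QUV, QVW, RSW, RTU, RUV, SUW, TUW, TVW

giving chain groups C_0 ≅ Z^8, C_1 ≅ Z^24, C_2 ≅ Z^16.

∂_1: C_1 → C_0 maps an edge to its endpoints' difference, ∂[p,q] = q − p. For instance
  ∂UW = W − U.
As a 8×24 matrix over Z this has rank 7, with invariant factors (1,1,1,1,1,1,1).

∂_2: C_2 → C_1 sends each 2-simplex [p,q,r] to [q,r] − [p,r] + [p,q]. For instance
  ∂PQU = QU − PU + PQ,
  ∂RTU = TU − RU + RT.
As a 24×16 matrix over Z this has rank 15, with invariant factors (1,1,1,1,1,1,1,1,1,1,1,1,1,1,1).

From H_k ≅ ker(∂_k) / im(∂_{k+1}) we obtain:

  H_2: rank ker ∂_2 − rank ∂_3 = (16 − 15) − 0 = 1, and there is no ∂_3, so H_2 ≅ Z.

(K is a triangulation of the torus T^2.)

H_2 ≅ Z.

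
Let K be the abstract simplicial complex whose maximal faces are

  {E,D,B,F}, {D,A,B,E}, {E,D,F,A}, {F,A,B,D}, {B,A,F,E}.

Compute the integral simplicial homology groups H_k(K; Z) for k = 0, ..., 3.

Order the vertices as A < B < D < E < F. Listing each simplex with vertices in this order, K has dimension 3 with simplices:

  0-simplices (5): A, B, D, E, F
  1-simplices (10): AB, AD, AE, AF, BD, BE, BF, DE, DF, EF
  2-simplices (10): ABD, ABE, ABF, ADE, ADF, AEF, BDE, BDF, BEF, DEF
  3-simplices (5): ABDE, ABDF, ABEF, ADEF, BDEF

so the chain groups are C_0 ≅ Z^5, C_1 ≅ Z^10, C_2 ≅ Z^10, C_3 ≅ Z^5.

Boundary ∂_1: C_1 → C_0 is given by ∂[p,q] = [q] − [p]. For instance
  ∂BE = E − B.
This gives a 5×10 integer matrix of rank 4; reducing to Smith normal form yields diagonal entries (1,1,1,1).

∂_2: C_2 → C_1 acts by ∂[p,q,r] = [q,r] − [p,r] + [p,q]. For instance
  ∂BDE = DE − BE + BD,
  ∂DEF = EF − DF + DE.
The resulting 10×10 matrix has rank 6, and its Smith normal form has invariant factors (1,1,1,1,1,1).

The boundary map ∂_3: C_3 → C_2 sends each 3-simplex σ to the alternating sum Σ_i (−1)^i (σ with its i-th vertex removed). For instance
  ∂BDEF = DEF − BEF + BDF − BDE,
  ∂ABDF = BDF − ADF + ABF − ABD.
This gives a 10×5 integer matrix of rank 4; reducing to Smith normal form yields diagonal entries (1,1,1,1).

Reading off H_k = ker ∂_k / im ∂_{k+1}:

  H_0: rank C_0 − rank ∂_1 = 5 − 4 = 1, and the invariant factors of ∂_1 are all 1, so H_0 = Z.
  H_1: rank ker ∂_1 − rank ∂_2 = (10 − 4) − 6 = 0, and the invariant factors of ∂_2 are all 1, so H_1 = 0.
  H_2: rank ker ∂_2 − rank ∂_3 = (10 − 6) − 4 = 0, and the invariant factors of ∂_3 are all 1, so H_2 = 0.
  H_3: rank ker ∂_3 − rank ∂_4 = (5 − 4) − 0 = 1, and there is no ∂_4, so H_3 = Z.

As a check, the Euler characteristic is 5 − 10 + 10 − 5 = 0, which agrees with 1 − 0 + 0 − 1 = 0.

H_0 ≅ Z,  H_1 = 0,  H_2 = 0,  H_3 ≅ Z.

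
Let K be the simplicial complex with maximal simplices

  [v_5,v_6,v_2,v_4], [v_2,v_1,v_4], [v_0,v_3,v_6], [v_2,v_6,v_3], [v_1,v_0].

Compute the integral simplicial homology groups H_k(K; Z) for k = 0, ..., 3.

We work with the vertex ordering v_0 < v_1 < v_2 < v_3 < v_4 < v_5 < v_6. The simplices of K, each written with vertices in increasing order, are:

  0-simplices (7): [v_0], [v_1], [v_2], [v_3], [v_4], [v_5], [v_6]
  1-simplices (13): [v_0,v_1], [v_0,v_3], [v_0,v_6], [v_1,v_2], [v_1,v_4], [v_2,v_3], [v_2,v_4], [v_2,v_5], [v_2,v_6], [v_3,v_6], [v_4,v_5], [v_4,v_6], [v_5,v_6]
  2-simplices (7): [v_0,v_3,v_6], [v_1,v_2,v_4], [v_2,v_3,v_6], [v_2,v_4,v_5], [v_2,v_4,v_6], [v_2,v_5,v_6], [v_4,v_5,v_6]
  3-simplices (1): [v_2,v_4,v_5,v_6]

giving chain groups C_0 ≅ Z^7, C_1 ≅ Z^13, C_2 ≅ Z^7, C_3 ≅ Z^1.

The boundary map ∂_1: C_1 → C_0 is given by ∂[p,q] = [q] − [p].
The resulting 7×13 matrix has rank 6, and its Smith normal form has invariant factors (1,1,1,1,1,1).

Boundary ∂_2: C_2 → C_1 sends each 2-simplex [p,q,r] to [q,r] − [p,r] + [p,q]. For instance
  ∂[v_1,v_2,v_4] = [v_2,v_4] − [v_1,v_4] + [v_1,v_2],
  ∂[v_2,v_3,v_6] = [v_3,v_6] − [v_2,v_6] + [v_2,v_3].
The resulting 13×7 matrix has rank 6, and its Smith normal form has invariant factors (1,1,1,1,1,1).

∂_3: C_3 → C_2 sends each 3-simplex σ to the alternating sum Σ_i (−1)^i (σ with its i-th vertex removed). For instance
  ∂[v_2,v_4,v_5,v_6] = [v_4,v_5,v_6] − [v_2,v_5,v_6] + [v_2,v_4,v_6] − [v_2,v_4,v_5].
As a 7×1 matrix over Z this has rank 1, with invariant factors (1).

Reading off H_k = ker ∂_k / im ∂_{k+1}:

  H_0: rank C_0 − rank ∂_1 = 7 − 6 = 1, and the invariant factors of ∂_1 are all 1, so H_0 = Z.
  H_1: rank ker ∂_1 − rank ∂_2 = (13 − 6) − 6 = 1, and the invariant factors of ∂_2 are all 1, so H_1 = Z.
  H_2: rank ker ∂_2 − rank ∂_3 = (7 − 6) − 1 = 0, and the invariant factors of ∂_3 are all 1, so H_2 = 0.
  H_3: rank ker ∂_3 − rank ∂_4 = (1 − 1) − 0 = 0, and there is no ∂_4, so H_3 = 0.

H_0 ≅ Z,  H_1 ≅ Z,  H_2 = 0,  H_3 = 0.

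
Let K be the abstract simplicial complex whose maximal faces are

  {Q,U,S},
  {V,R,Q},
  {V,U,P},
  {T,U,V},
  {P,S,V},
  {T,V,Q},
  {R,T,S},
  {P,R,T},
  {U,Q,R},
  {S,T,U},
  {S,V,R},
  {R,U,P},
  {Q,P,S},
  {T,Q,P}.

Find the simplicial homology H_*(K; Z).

We work with the vertex ordering P < Q < R < S < T < U < V. The simplices of K, each written with vertices in increasing order, are:

  0-simplices (7): P, Q, R, S, T, U, V
  1-simplices (21): PQ, PR, PS, PT, PU, PV, QR, QS, QT, QU, QV, RS, RT, RU, RV, ST, SU, SV, TU, TV, UV
  2-simplices (14): PQS, PQT, PRT, PRU, PSV, PUV, QRU, QRV, QSU, QTV, RST, RSV, STU, TUV

so the chain groups are C_0 ≅ Z^7, C_1 ≅ Z^21, C_2 ≅ Z^14.

The boundary map ∂_1: C_1 → C_0 maps an edge to its endpoints' difference, ∂[p,q] = q − p. For instance
  ∂UV = V − U.
As a 7×21 matrix over Z this has rank 6, with invariant factors (1,1,1,1,1,1).

Boundary ∂_2: C_2 → C_1 maps a triangle to the signed sum of its edges. For instance
  ∂STU = TU − SU + ST,
  ∂PSV = SV − PV + PS.
The resulting 21×14 matrix has rank 13, and its Smith normal form has invariant factors (1,1,1,1,1,1,1,1,1,1,1,1,1).

Computing H_k = (kernel of ∂_k) / (image of ∂_{k+1}):

  H_0: rank C_0 − rank ∂_1 = 7 − 6 = 1, and the invariant factors of ∂_1 are all 1, so H_0 = Z.
  H_1: rank ker ∂_1 − rank ∂_2 = (21 − 6) − 13 = 2, and the invariant factors of ∂_2 are all 1, so H_1 = Z^2.
  H_2: rank ker ∂_2 − rank ∂_3 = (14 − 13) − 0 = 1, and there is no ∂_3, so H_2 = Z.

As a check, the Euler characteristic is 7 − 21 + 14 = 0, which agrees with 1 − 2 + 1 = 0.
(K is a triangulation of the torus T^2.)

H_0 ≅ Z,  H_1 ≅ Z^2,  H_2 ≅ Z.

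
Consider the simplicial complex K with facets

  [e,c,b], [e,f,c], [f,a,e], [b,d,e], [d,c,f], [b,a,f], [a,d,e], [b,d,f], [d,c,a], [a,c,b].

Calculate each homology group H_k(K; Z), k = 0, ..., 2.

Order the vertices as a < b < c < d < e < f. Listing each simplex with vertices in this order, K has dimension 2 with simplices:

  0-simplices (6): a, b, c, d, e, f
  1-simplices (15): ab, ac, ad, ae, af, bc, bd, be, bf, cd, ce, cf, de, df, ef
  2-simplices (10): abc, abf, acd, ade, aef, bce, bde, bdf, cdf, cef

Hence C_0 ≅ Z^6, C_1 ≅ Z^15, C_2 ≅ Z^10.

∂_1: C_1 → C_0 sends each edge [p,q] (with p < q) to q − p.
The resulting 6×15 matrix has rank 5, and its Smith normal form has invariant factors (1,1,1,1,1).

Boundary ∂_2: C_2 → C_1 maps a triangle to the signed sum of its edges. For instance
  ∂bde = de − be + bd,
  ∂ade = de − ae + ad.
The 15×10 boundary matrix has rank 10 and Smith normal form diag(1,1,1,1,1,1,1,1,1,2).

Now H_k = ker ∂_k / im ∂_{k+1}, so:

  H_0: rank C_0 − rank ∂_1 = 6 − 5 = 1, and the invariant factors of ∂_1 are all 1, so H_0 = Z.
  H_1: rank ker ∂_1 − rank ∂_2 = (15 − 5) − 10 = 0, and ∂_2 has invariant factor 2 > 1, so H_1 = Z/2.
  H_2: rank ker ∂_2 − rank ∂_3 = (10 − 10) − 0 = 0, and there is no ∂_3, so H_2 = 0.

H_0 ≅ Z,  H_1 ≅ Z/2,  H_2 = 0.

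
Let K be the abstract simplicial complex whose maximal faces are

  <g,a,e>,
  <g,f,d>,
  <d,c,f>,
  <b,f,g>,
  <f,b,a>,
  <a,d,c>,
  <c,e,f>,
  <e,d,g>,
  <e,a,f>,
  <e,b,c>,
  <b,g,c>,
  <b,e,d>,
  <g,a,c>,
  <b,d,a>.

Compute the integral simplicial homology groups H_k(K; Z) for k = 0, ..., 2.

H_0 ≅ Z,  H_1 ≅ Z^2,  H_2 ≅ Z.

Fix the vertex order a < b < c < d < e < f < g and write every simplex with vertices in increasing order. Then dim K = 2 and the simplices of K are:

  0-simplices (7): a, b, c, d, e, f, g
  1-simplices (21): ab, ac, ad, ae, af, ag, bc, bd, be, bf, bg, cd, ce, cf, cg, de, df, dg, ef, eg, fg
  2-simplices (14): abd, abf, acd, acg, aef, aeg, bce, bcg, bde, bfg, cdf, cef, deg, dfg

Hence C_0 ≅ Z^7, C_1 ≅ Z^21, C_2 ≅ Z^14.

Boundary ∂_1: C_1 → C_0 is given by ∂[p,q] = [q] − [p]. For instance
  ∂cd = d − c.
As a 7×21 matrix over Z this has rank 6, with invariant factors (1,1,1,1,1,1).

∂_2: C_2 → C_1 maps a triangle to the signed sum of its edges. For instance
  ∂acg = cg − ag + ac,
  ∂cdf = df − cf + cd.
The resulting 21×14 matrix has rank 13, and its Smith normal form has invariant factors (1,1,1,1,1,1,1,1,1,1,1,1,1).

Now H_k = ker ∂_k / im ∂_{k+1}, so:

  H_0: rank C_0 − rank ∂_1 = 7 − 6 = 1, and the invariant factors of ∂_1 are all 1, so H_0 = Z.
  H_1: rank ker ∂_1 − rank ∂_2 = (21 − 6) − 13 = 2, and the invariant factors of ∂_2 are all 1, so H_1 = Z^2.
  H_2: rank ker ∂_2 − rank ∂_3 = (14 − 13) − 0 = 1, and there is no ∂_3, so H_2 = Z.

As a check, the Euler characteristic is 7 − 21 + 14 = 0, which agrees with 1 − 2 + 1 = 0.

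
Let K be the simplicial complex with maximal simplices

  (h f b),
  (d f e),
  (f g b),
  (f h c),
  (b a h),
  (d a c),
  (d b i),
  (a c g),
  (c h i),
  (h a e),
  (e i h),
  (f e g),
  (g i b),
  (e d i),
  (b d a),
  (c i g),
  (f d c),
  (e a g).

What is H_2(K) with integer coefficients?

H_2 = Z.

We work with the vertex ordering a < b < c < d < e < f < g < h < i. The simplices of K, each written with vertices in increasing order, are:

  0-simplices (9): a, b, c, d, e, f, g, h, i
  1-simplices (27): ab, ac, ad, ae, ag, ah, bd, bf, bg, bh, bi, cd, cf, cg, ch, ci, de, df, di, ef, eg, eh, ei, fg, fh, gi, hi
  2-simplices (18): abd, abh, acd, acg, aeg, aeh, bdi, bfg, bfh, bgi, cdf, cfh, cgi, chi, def, dei, efg, ehi

so the chain groups are C_0 ≅ Z^9, C_1 ≅ Z^27, C_2 ≅ Z^18.

∂_1: C_1 → C_0 is given by ∂[p,q] = [q] − [p]. For instance
  ∂ci = i − c.
This gives a 9×27 integer matrix of rank 8; reducing to Smith normal form yields diagonal entries (1,1,1,1,1,1,1,1).

Boundary ∂_2: C_2 → C_1 sends each 2-simplex [p,q,r] to [q,r] − [p,r] + [p,q]. For instance
  ∂bfh = fh − bh + bf,
  ∂abd = bd − ad + ab.
As a 27×18 matrix over Z this has rank 17, with invariant factors (1,1,1,1,1,1,1,1,1,1,1,1,1,1,1,1,1).

Computing H_k = (kernel of ∂_k) / (image of ∂_{k+1}):

  H_2: rank ker ∂_2 − rank ∂_3 = (18 − 17) − 0 = 1, and there is no ∂_3, so H_2 = Z.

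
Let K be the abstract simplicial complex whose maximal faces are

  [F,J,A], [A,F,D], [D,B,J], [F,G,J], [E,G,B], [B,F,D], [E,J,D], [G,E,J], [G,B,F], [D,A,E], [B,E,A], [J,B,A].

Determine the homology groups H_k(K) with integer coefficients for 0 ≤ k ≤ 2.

K has 7 vertices, 18 edges, 12 triangles.
rank ∂_0 = 0, rank ∂_1 = 6 ⇒ b_0 = 7 − 0 − 6 = 1; all invariant factors of ∂_1 are 1 so no torsion. So H_0 ≅ Z.
rank ∂_1 = 6, rank ∂_2 = 12 ⇒ b_1 = 18 − 6 − 12 = 0; ∂_2 has invariant factor(s) [2] giving torsion. So H_1 ≅ Z/2.
rank ∂_2 = 12, rank ∂_3 = 0 ⇒ b_2 = 12 − 12 − 0 = 0. So H_2 ≅ 0.

H_0 = Z,  H_1 = Z/2,  H_2 = 0.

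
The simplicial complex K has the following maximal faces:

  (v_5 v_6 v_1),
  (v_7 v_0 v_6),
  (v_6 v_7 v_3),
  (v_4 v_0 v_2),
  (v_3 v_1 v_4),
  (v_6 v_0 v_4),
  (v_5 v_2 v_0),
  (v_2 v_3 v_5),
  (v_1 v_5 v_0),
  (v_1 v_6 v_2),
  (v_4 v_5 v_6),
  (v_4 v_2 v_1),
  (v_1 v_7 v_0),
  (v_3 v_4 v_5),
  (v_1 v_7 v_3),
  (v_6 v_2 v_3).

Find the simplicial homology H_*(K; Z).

We work with the vertex ordering v_0 < v_1 < v_2 < v_3 < v_4 < v_5 < v_6 < v_7. The simplices of K, each written with vertices in increasing order, are:

  0-simplices (8): [v_0], [v_1], [v_2], [v_3], [v_4], [v_5], [v_6], [v_7]
  1-simplices (24): (24 of them)
  2-simplices (16): (16 of them)

Hence C_0 ≅ Z^8, C_1 ≅ Z^24, C_2 ≅ Z^16.

The boundary map ∂_1: C_1 → C_0 maps an edge to its endpoints' difference, ∂[p,q] = q − p.
The 8×24 boundary matrix has rank 7 and Smith normal form diag(1,1,1,1,1,1,1).

∂_2: C_2 → C_1 acts by ∂[p,q,r] = [q,r] − [p,r] + [p,q]. For instance
  ∂[v_1,v_2,v_4] = [v_2,v_4] − [v_1,v_4] + [v_1,v_2],
  ∂[v_3,v_6,v_7] = [v_6,v_7] − [v_3,v_7] + [v_3,v_6].
The 24×16 boundary matrix has rank 15 and Smith normal form diag(1,1,1,1,1,1,1,1,1,1,1,1,1,1,1).

From H_k ≅ ker(∂_k) / im(∂_{k+1}) we obtain:

  H_0: rank C_0 − rank ∂_1 = 8 − 7 = 1, and the invariant factors of ∂_1 are all 1, so H_0 ≅ Z.
  H_1: rank ker ∂_1 − rank ∂_2 = (24 − 7) − 15 = 2, and the invariant factors of ∂_2 are all 1, so H_1 ≅ Z^2.
  H_2: rank ker ∂_2 − rank ∂_3 = (16 − 15) − 0 = 1, and there is no ∂_3, so H_2 ≅ Z.

As a check, the Euler characteristic is 8 − 24 + 16 = 0, which agrees with 1 − 2 + 1 = 0.

H_0 ≅ Z,  H_1 ≅ Z^2,  H_2 ≅ Z.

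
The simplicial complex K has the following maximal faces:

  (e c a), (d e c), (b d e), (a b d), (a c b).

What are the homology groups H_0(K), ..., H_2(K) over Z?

H_0 = Z,  H_1 = Z,  H_2 = 0.

Take the total order a < b < c < d < e on the vertex set. Then K (dimension 2) consists of the simplices:

  0-simplices (5): a, b, c, d, e
  1-simplices (10): ab, ac, ad, ae, bc, bd, be, cd, ce, de
  2-simplices (5): abc, abd, ace, bde, cde

so the chain groups are C_0 ≅ Z^5, C_1 ≅ Z^10, C_2 ≅ Z^5.

Boundary ∂_1: C_1 → C_0 maps an edge to its endpoints' difference, ∂[p,q] = q − p.
As a 5×10 matrix over Z this has rank 4, with invariant factors (1,1,1,1).

The boundary map ∂_2: C_2 → C_1 sends each 2-simplex [p,q,r] to [q,r] − [p,r] + [p,q]. For instance
  ∂cde = de − ce + cd,
  ∂bde = de − be + bd.
The resulting 10×5 matrix has rank 5, and its Smith normal form has invariant factors (1,1,1,1,1).

Reading off H_k = ker ∂_k / im ∂_{k+1}:

  H_0: rank C_0 − rank ∂_1 = 5 − 4 = 1, and the invariant factors of ∂_1 are all 1, so H_0 = Z.
  H_1: rank ker ∂_1 − rank ∂_2 = (10 − 4) − 5 = 1, and the invariant factors of ∂_2 are all 1, so H_1 = Z.
  H_2: rank ker ∂_2 − rank ∂_3 = (5 − 5) − 0 = 0, and there is no ∂_3, so H_2 = 0.

As a check, the Euler characteristic is 5 − 10 + 5 = 0, which agrees with 1 − 1 + 0 = 0.
(K is a triangulation of the Möbius band.)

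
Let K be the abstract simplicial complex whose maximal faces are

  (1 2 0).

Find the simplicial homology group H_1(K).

H_1 = 0.

Order the vertices as 0 < 1 < 2. Listing each simplex with vertices in this order, K has dimension 2 with simplices:

  0-simplices (3): [0], [1], [2]
  1-simplices (3): [0,1], [0,2], [1,2]
  2-simplices (1): [0,1,2]

so the chain groups are C_0 ≅ Z^3, C_1 ≅ Z^3, C_2 ≅ Z^1.

The boundary map ∂_1: C_1 → C_0 is given by ∂[p,q] = [q] − [p].
The 3×3 boundary matrix has rank 2 and Smith normal form diag(1,1).

∂_2: C_2 → C_1 acts by ∂[p,q,r] = [q,r] − [p,r] + [p,q]. For instance
  ∂[0,1,2] = [1,2] − [0,2] + [0,1].
As a 3×1 matrix over Z this has rank 1, with invariant factors (1).

From H_k ≅ ker(∂_k) / im(∂_{k+1}) we obtain:

  H_1: rank ker ∂_1 − rank ∂_2 = (3 − 2) − 1 = 0, and the invariant factors of ∂_2 are all 1, so H_1 ≅ 0.

(K is a triangulation of the 2-simplex.)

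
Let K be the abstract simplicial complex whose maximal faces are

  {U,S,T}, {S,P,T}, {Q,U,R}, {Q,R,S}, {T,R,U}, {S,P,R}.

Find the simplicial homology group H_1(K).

Order the vertices as P < Q < R < S < T < U. Listing each simplex with vertices in this order, K has dimension 2 with simplices:

  0-simplices (6): P, Q, R, S, T, U
  1-simplices (12): PR, PS, PT, QR, QS, QU, RS, RT, RU, ST, SU, TU
  2-simplices (6): PRS, PST, QRS, QRU, RTU, STU

giving chain groups C_0 ≅ Z^6, C_1 ≅ Z^12, C_2 ≅ Z^6.

Boundary ∂_1: C_1 → C_0 sends each edge [p,q] (with p < q) to q − p.
The 6×12 boundary matrix has rank 5 and Smith normal form diag(1,1,1,1,1).

∂_2: C_2 → C_1 sends each 2-simplex [p,q,r] to [q,r] − [p,r] + [p,q]. For instance
  ∂PRS = RS − PS + PR,
  ∂RTU = TU − RU + RT.
As a 12×6 matrix over Z this has rank 6, with invariant factors (1,1,1,1,1,1).

Now H_k = ker ∂_k / im ∂_{k+1}, so:

  H_1: rank ker ∂_1 − rank ∂_2 = (12 − 5) − 6 = 1, and the invariant factors of ∂_2 are all 1, so H_1 ≅ Z.

H_1 ≅ Z.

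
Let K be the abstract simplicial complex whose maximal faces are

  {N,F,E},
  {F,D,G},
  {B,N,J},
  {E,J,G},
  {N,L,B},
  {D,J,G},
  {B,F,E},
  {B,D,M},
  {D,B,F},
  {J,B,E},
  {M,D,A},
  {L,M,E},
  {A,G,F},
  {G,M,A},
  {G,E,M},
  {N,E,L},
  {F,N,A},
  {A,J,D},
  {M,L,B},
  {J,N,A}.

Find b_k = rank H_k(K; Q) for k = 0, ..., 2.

b_0 = 1, b_1 = 1, b_2 = 0.

K has 10 vertices, 30 edges, 20 triangles.
rank ∂_0 = 0, rank ∂_1 = 9 ⇒ b_0 = 10 − 0 − 9 = 1; all invariant factors of ∂_1 are 1 so no torsion. So H_0 = Z.
rank ∂_1 = 9, rank ∂_2 = 20 ⇒ b_1 = 30 − 9 − 20 = 1; ∂_2 has invariant factor(s) [2] giving torsion. So H_1 = Z ⊕ Z/2.
rank ∂_2 = 20, rank ∂_3 = 0 ⇒ b_2 = 20 − 20 − 0 = 0. So H_2 = 0.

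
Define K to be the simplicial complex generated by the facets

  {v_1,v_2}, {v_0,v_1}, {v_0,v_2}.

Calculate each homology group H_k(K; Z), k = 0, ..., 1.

We work with the vertex ordering v_0 < v_1 < v_2. The simplices of K, each written with vertices in increasing order, are:

  0-simplices (3): [v_0], [v_1], [v_2]
  1-simplices (3): [v_0,v_1], [v_0,v_2], [v_1,v_2]

Hence C_0 ≅ Z^3, C_1 ≅ Z^3.

The boundary map ∂_1: C_1 → C_0 sends each edge [p,q] (with p < q) to q − p.
The 3×3 boundary matrix has rank 2 and Smith normal form diag(1,1).

From H_k ≅ ker(∂_k) / im(∂_{k+1}) we obtain:

  H_0: rank C_0 − rank ∂_1 = 3 − 2 = 1, and the invariant factors of ∂_1 are all 1, so H_0 ≅ Z.
  H_1: rank ker ∂_1 − rank ∂_2 = (3 − 2) − 0 = 1, and there is no ∂_2, so H_1 ≅ Z.

H_0 ≅ Z,  H_1 ≅ Z.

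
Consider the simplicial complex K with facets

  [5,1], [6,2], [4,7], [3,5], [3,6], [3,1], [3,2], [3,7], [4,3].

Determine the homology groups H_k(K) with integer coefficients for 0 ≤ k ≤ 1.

H_0 = Z,  H_1 = Z^3.

Fix the vertex order 1 < 2 < 3 < 4 < 5 < 6 < 7 and write every simplex with vertices in increasing order. Then dim K = 1 and the simplices of K are:

  0-simplices (7): [1], [2], [3], [4], [5], [6], [7]
  1-simplices (9): [1,3], [1,5], [2,3], [2,6], [3,4], [3,5], [3,6], [3,7], [4,7]

giving chain groups C_0 ≅ Z^7, C_1 ≅ Z^9.

∂_1: C_1 → C_0 maps an edge to its endpoints' difference, ∂[p,q] = q − p.
As a 7×9 matrix over Z this has rank 6, with invariant factors (1,1,1,1,1,1).

Reading off H_k = ker ∂_k / im ∂_{k+1}:

  H_0: rank C_0 − rank ∂_1 = 7 − 6 = 1, and the invariant factors of ∂_1 are all 1, so H_0 ≅ Z.
  H_1: rank ker ∂_1 − rank ∂_2 = (9 − 6) − 0 = 3, and there is no ∂_2, so H_1 ≅ Z^3.

As a check, the Euler characteristic is 7 − 9 = -2, which agrees with 1 − 3 = -2.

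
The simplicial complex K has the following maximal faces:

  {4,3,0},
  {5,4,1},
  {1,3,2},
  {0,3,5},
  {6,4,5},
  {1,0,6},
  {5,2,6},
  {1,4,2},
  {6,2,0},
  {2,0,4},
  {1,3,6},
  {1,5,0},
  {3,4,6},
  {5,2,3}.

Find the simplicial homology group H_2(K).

H_2 ≅ Z.

Take the total order 0 < 1 < 2 < 3 < 4 < 5 < 6 on the vertex set. Then K (dimension 2) consists of the simplices:

  0-simplices (7): [0], [1], [2], [3], [4], [5], [6]
  1-simplices (21): [0,1], [0,2], [0,3], [0,4], [0,5], [0,6], [1,2], [1,3], [1,4], [1,5], [1,6], [2,3], [2,4], [2,5], [2,6], [3,4], [3,5], [3,6], [4,5], [4,6], [5,6]
  2-simplices (14): [0,1,5], [0,1,6], [0,2,4], [0,2,6], [0,3,4], [0,3,5], [1,2,3], [1,2,4], [1,3,6], [1,4,5], [2,3,5], [2,5,6], [3,4,6], [4,5,6]

giving chain groups C_0 ≅ Z^7, C_1 ≅ Z^21, C_2 ≅ Z^14.

Boundary ∂_1: C_1 → C_0 is given by ∂[p,q] = [q] − [p]. For instance
  ∂[1,5] = [5] − [1].
This gives a 7×21 integer matrix of rank 6; reducing to Smith normal form yields diagonal entries (1,1,1,1,1,1).

∂_2: C_2 → C_1 acts by ∂[p,q,r] = [q,r] − [p,r] + [p,q]. For instance
  ∂[1,2,3] = [2,3] − [1,3] + [1,2],
  ∂[0,2,4] = [2,4] − [0,4] + [0,2].
This gives a 21×14 integer matrix of rank 13; reducing to Smith normal form yields diagonal entries (1,1,1,1,1,1,1,1,1,1,1,1,1).

Computing H_k = (kernel of ∂_k) / (image of ∂_{k+1}):

  H_2: rank ker ∂_2 − rank ∂_3 = (14 − 13) − 0 = 1, and there is no ∂_3, so H_2 ≅ Z.

(K is a triangulation of the torus T^2.)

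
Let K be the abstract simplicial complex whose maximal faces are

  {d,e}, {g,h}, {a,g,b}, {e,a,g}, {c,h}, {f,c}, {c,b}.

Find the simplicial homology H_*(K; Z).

We work with the vertex ordering a < b < c < d < e < f < g < h. The simplices of K, each written with vertices in increasing order, are:

  0-simplices (8): a, b, c, d, e, f, g, h
  1-simplices (10): ab, ae, ag, bc, bg, cf, ch, de, eg, gh
  2-simplices (2): abg, aeg

Hence C_0 ≅ Z^8, C_1 ≅ Z^10, C_2 ≅ Z^2.

The boundary map ∂_1: C_1 → C_0 sends each edge [p,q] (with p < q) to q − p. For instance
  ∂bc = c − b.
The 8×10 boundary matrix has rank 7 and Smith normal form diag(1,1,1,1,1,1,1).

∂_2: C_2 → C_1 sends each 2-simplex [p,q,r] to [q,r] − [p,r] + [p,q]. For instance
  ∂aeg = eg − ag + ae,
  ∂abg = bg − ag + ab.
The resulting 10×2 matrix has rank 2, and its Smith normal form has invariant factors (1,1).

Computing H_k = (kernel of ∂_k) / (image of ∂_{k+1}):

  H_0: rank C_0 − rank ∂_1 = 8 − 7 = 1, and the invariant factors of ∂_1 are all 1, so H_0 = Z.
  H_1: rank ker ∂_1 − rank ∂_2 = (10 − 7) − 2 = 1, and the invariant factors of ∂_2 are all 1, so H_1 = Z.
  H_2: rank ker ∂_2 − rank ∂_3 = (2 − 2) − 0 = 0, and there is no ∂_3, so H_2 = 0.

H_0 ≅ Z,  H_1 ≅ Z,  H_2 = 0.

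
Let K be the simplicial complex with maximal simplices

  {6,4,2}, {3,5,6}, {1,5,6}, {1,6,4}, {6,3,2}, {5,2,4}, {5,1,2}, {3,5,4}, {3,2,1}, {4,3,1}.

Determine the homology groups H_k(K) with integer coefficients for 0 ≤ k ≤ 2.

Fix the vertex order 1 < 2 < 3 < 4 < 5 < 6 and write every simplex with vertices in increasing order. Then dim K = 2 and the simplices of K are:

  0-simplices (6): [1], [2], [3], [4], [5], [6]
  1-simplices (15): [1,2], [1,3], [1,4], [1,5], [1,6], [2,3], [2,4], [2,5], [2,6], [3,4], [3,5], [3,6], [4,5], [4,6], [5,6]
  2-simplices (10): [1,2,3], [1,2,5], [1,3,4], [1,4,6], [1,5,6], [2,3,6], [2,4,5], [2,4,6], [3,4,5], [3,5,6]

Hence C_0 ≅ Z^6, C_1 ≅ Z^15, C_2 ≅ Z^10.

The boundary map ∂_1: C_1 → C_0 maps an edge to its endpoints' difference, ∂[p,q] = q − p. For instance
  ∂[1,3] = [3] − [1].
The resulting 6×15 matrix has rank 5, and its Smith normal form has invariant factors (1,1,1,1,1).

The boundary map ∂_2: C_2 → C_1 sends each 2-simplex [p,q,r] to [q,r] − [p,r] + [p,q]. For instance
  ∂[2,3,6] = [3,6] − [2,6] + [2,3],
  ∂[3,4,5] = [4,5] − [3,5] + [3,4].
The resulting 15×10 matrix has rank 10, and its Smith normal form has invariant factors (1,1,1,1,1,1,1,1,1,2).

Computing H_k = (kernel of ∂_k) / (image of ∂_{k+1}):

  H_0: rank C_0 − rank ∂_1 = 6 − 5 = 1, and the invariant factors of ∂_1 are all 1, so H_0 ≅ Z.
  H_1: rank ker ∂_1 − rank ∂_2 = (15 − 5) − 10 = 0, and ∂_2 has invariant factor 2 > 1, so H_1 ≅ Z/2Z.
  H_2: rank ker ∂_2 − rank ∂_3 = (10 − 10) − 0 = 0, and there is no ∂_3, so H_2 ≅ 0.

H_0 = Z,  H_1 = Z/2Z,  H_2 = 0.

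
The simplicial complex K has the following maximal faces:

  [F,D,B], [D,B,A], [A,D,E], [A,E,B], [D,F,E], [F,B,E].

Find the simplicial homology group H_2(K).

Fix the vertex order A < B < D < E < F and write every simplex with vertices in increasing order. Then dim K = 2 and the simplices of K are:

  0-simplices (5): A, B, D, E, F
  1-simplices (9): AB, AD, AE, BD, BE, BF, DE, DF, EF
  2-simplices (6): ABD, ABE, ADE, BDF, BEF, DEF

Hence C_0 ≅ Z^5, C_1 ≅ Z^9, C_2 ≅ Z^6.

The boundary map ∂_1: C_1 → C_0 is given by ∂[p,q] = [q] − [p].
As a 5×9 matrix over Z this has rank 4, with invariant factors (1,1,1,1).

∂_2: C_2 → C_1 maps a triangle to the signed sum of its edges. For instance
  ∂ABD = BD − AD + AB,
  ∂DEF = EF − DF + DE.
The resulting 9×6 matrix has rank 5, and its Smith normal form has invariant factors (1,1,1,1,1).

Now H_k = ker ∂_k / im ∂_{k+1}, so:

  H_2: rank ker ∂_2 − rank ∂_3 = (6 − 5) − 0 = 1, and there is no ∂_3, so H_2 = Z.

H_2 = Z.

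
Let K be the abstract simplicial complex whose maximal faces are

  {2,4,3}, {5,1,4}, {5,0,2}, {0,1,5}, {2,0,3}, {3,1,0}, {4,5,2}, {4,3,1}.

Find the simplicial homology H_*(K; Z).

We work with the vertex ordering 0 < 1 < 2 < 3 < 4 < 5. The simplices of K, each written with vertices in increasing order, are:

  0-simplices (6): [0], [1], [2], [3], [4], [5]
  1-simplices (12): [0,1], [0,2], [0,3], [0,5], [1,3], [1,4], [1,5], [2,3], [2,4], [2,5], [3,4], [4,5]
  2-simplices (8): [0,1,3], [0,1,5], [0,2,3], [0,2,5], [1,3,4], [1,4,5], [2,3,4], [2,4,5]

giving chain groups C_0 ≅ Z^6, C_1 ≅ Z^12, C_2 ≅ Z^8.

Boundary ∂_1: C_1 → C_0 sends each edge [p,q] (with p < q) to q − p.
The 6×12 boundary matrix has rank 5 and Smith normal form diag(1,1,1,1,1).

∂_2: C_2 → C_1 sends each 2-simplex [p,q,r] to [q,r] − [p,r] + [p,q]. For instance
  ∂[0,1,3] = [1,3] − [0,3] + [0,1],
  ∂[0,2,3] = [2,3] − [0,3] + [0,2].
The resulting 12×8 matrix has rank 7, and its Smith normal form has invariant factors (1,1,1,1,1,1,1).

Now H_k = ker ∂_k / im ∂_{k+1}, so:

  H_0: rank C_0 − rank ∂_1 = 6 − 5 = 1, and the invariant factors of ∂_1 are all 1, so H_0 = Z.
  H_1: rank ker ∂_1 − rank ∂_2 = (12 − 5) − 7 = 0, and the invariant factors of ∂_2 are all 1, so H_1 = 0.
  H_2: rank ker ∂_2 − rank ∂_3 = (8 − 7) − 0 = 1, and there is no ∂_3, so H_2 = Z.

H_0 = Z,  H_1 = 0,  H_2 = Z.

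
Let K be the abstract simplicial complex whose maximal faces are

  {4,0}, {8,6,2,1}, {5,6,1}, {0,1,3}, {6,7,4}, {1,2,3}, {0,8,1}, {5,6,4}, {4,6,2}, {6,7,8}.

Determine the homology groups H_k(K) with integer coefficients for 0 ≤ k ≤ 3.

H_0 ≅ Z,  H_1 ≅ Z,  H_2 = 0,  H_3 = 0.

K has 9 vertices, 20 edges, 12 triangles, 1 3-simplex.
rank ∂_0 = 0, rank ∂_1 = 8 ⇒ b_0 = 9 − 0 − 8 = 1; all invariant factors of ∂_1 are 1 so no torsion. So H_0 = Z.
rank ∂_1 = 8, rank ∂_2 = 11 ⇒ b_1 = 20 − 8 − 11 = 1; all invariant factors of ∂_2 are 1 so no torsion. So H_1 = Z.
rank ∂_2 = 11, rank ∂_3 = 1 ⇒ b_2 = 12 − 11 − 1 = 0; all invariant factors of ∂_3 are 1 so no torsion. So H_2 = 0.
rank ∂_3 = 1, rank ∂_4 = 0 ⇒ b_3 = 1 − 1 − 0 = 0. So H_3 = 0.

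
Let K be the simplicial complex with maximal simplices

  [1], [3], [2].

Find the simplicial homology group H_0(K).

Order the vertices as 1 < 2 < 3. Listing each simplex with vertices in this order, K has dimension 0 with simplices:

  0-simplices (3): [1], [2], [3]

so the chain groups are C_0 ≅ Z^3.

Computing H_k = (kernel of ∂_k) / (image of ∂_{k+1}):

  H_0: rank C_0 − rank ∂_1 = 3 − 0 = 3, and there is no ∂_1, so H_0 ≅ Z^3.

H_0 = Z^3.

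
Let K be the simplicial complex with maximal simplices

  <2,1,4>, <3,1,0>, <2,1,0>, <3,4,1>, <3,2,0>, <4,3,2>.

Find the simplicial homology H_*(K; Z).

H_0 = Z,  H_1 = 0,  H_2 = Z.

We work with the vertex ordering 0 < 1 < 2 < 3 < 4. The simplices of K, each written with vertices in increasing order, are:

  0-simplices (5): [0], [1], [2], [3], [4]
  1-simplices (9): [0,1], [0,2], [0,3], [1,2], [1,3], [1,4], [2,3], [2,4], [3,4]
  2-simplices (6): [0,1,2], [0,1,3], [0,2,3], [1,2,4], [1,3,4], [2,3,4]

Hence C_0 ≅ Z^5, C_1 ≅ Z^9, C_2 ≅ Z^6.

∂_1: C_1 → C_0 sends each edge [p,q] (with p < q) to q − p. For instance
  ∂[2,4] = [4] − [2].
This gives a 5×9 integer matrix of rank 4; reducing to Smith normal form yields diagonal entries (1,1,1,1).

∂_2: C_2 → C_1 sends each 2-simplex [p,q,r] to [q,r] − [p,r] + [p,q]. For instance
  ∂[1,3,4] = [3,4] − [1,4] + [1,3],
  ∂[0,1,3] = [1,3] − [0,3] + [0,1].
As a 9×6 matrix over Z this has rank 5, with invariant factors (1,1,1,1,1).

Now H_k = ker ∂_k / im ∂_{k+1}, so:

  H_0: rank C_0 − rank ∂_1 = 5 − 4 = 1, and the invariant factors of ∂_1 are all 1, so H_0 ≅ Z.
  H_1: rank ker ∂_1 − rank ∂_2 = (9 − 4) − 5 = 0, and the invariant factors of ∂_2 are all 1, so H_1 ≅ 0.
  H_2: rank ker ∂_2 − rank ∂_3 = (6 − 5) − 0 = 1, and there is no ∂_3, so H_2 ≅ Z.

As a check, the Euler characteristic is 5 − 9 + 6 = 2, which agrees with 1 − 0 + 1 = 2.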